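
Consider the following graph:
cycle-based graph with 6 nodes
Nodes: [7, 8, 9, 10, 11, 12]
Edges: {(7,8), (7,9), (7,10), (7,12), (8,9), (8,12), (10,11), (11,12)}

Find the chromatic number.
Clique number ω(G) = 3 (lower bound: χ ≥ ω).
The clique on [7, 8, 9] has size 3, forcing χ ≥ 3, and the coloring below uses 3 colors, so χ(G) = 3.
A valid 3-coloring: color 1: [7, 11]; color 2: [9, 10, 12]; color 3: [8].

χ(G) = 3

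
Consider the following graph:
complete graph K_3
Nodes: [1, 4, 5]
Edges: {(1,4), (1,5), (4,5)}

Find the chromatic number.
χ(G) = 3

Clique number ω(G) = 3 (lower bound: χ ≥ ω).
The clique on [1, 4, 5] has size 3, forcing χ ≥ 3, and the coloring below uses 3 colors, so χ(G) = 3.
A valid 3-coloring: color 1: [4]; color 2: [5]; color 3: [1].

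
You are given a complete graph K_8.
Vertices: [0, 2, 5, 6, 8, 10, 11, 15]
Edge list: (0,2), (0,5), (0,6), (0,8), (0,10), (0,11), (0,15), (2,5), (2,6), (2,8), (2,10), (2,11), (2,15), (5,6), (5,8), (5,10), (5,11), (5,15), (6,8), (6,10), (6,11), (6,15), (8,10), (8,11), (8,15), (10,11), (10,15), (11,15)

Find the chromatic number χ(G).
χ(G) = 8

Clique number ω(G) = 8 (lower bound: χ ≥ ω).
The clique on [0, 2, 5, 6, 8, 10, 11, 15] has size 8, forcing χ ≥ 8, and the coloring below uses 8 colors, so χ(G) = 8.
A valid 8-coloring: color 1: [6]; color 2: [15]; color 3: [5]; color 4: [0]; color 5: [2]; color 6: [11]; color 7: [8]; color 8: [10].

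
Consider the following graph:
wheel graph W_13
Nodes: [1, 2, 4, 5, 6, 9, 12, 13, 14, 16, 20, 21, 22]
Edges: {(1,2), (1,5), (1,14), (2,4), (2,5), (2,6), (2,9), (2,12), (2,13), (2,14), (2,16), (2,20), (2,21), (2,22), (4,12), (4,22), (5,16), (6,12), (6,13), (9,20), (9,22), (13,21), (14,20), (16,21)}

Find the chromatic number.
Clique number ω(G) = 3 (lower bound: χ ≥ ω).
The clique on [1, 2, 5] has size 3, forcing χ ≥ 3, and the coloring below uses 3 colors, so χ(G) = 3.
A valid 3-coloring: color 1: [2]; color 2: [4, 5, 6, 9, 14, 21]; color 3: [1, 12, 13, 16, 20, 22].

χ(G) = 3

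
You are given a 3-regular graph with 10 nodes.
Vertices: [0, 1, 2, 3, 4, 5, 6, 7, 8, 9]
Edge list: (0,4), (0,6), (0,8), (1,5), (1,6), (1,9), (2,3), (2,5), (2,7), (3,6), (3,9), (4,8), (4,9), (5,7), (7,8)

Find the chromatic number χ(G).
Clique number ω(G) = 3 (lower bound: χ ≥ ω).
The clique on [0, 4, 8] has size 3, forcing χ ≥ 3, and the coloring below uses 3 colors, so χ(G) = 3.
A valid 3-coloring: color 1: [0, 1, 3, 7]; color 2: [4, 5, 6]; color 3: [2, 8, 9].

χ(G) = 3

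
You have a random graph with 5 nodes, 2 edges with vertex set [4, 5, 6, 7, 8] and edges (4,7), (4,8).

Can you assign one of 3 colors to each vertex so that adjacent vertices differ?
Yes, G is 3-colorable

A valid 3-coloring: color 1: [4, 5, 6]; color 2: [7, 8].
(χ(G) = 2 ≤ 3.)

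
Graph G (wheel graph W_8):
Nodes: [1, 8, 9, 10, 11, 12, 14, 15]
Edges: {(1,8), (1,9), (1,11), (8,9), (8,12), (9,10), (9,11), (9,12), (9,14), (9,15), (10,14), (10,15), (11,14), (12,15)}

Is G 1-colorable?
No, G is not 1-colorable

The clique on vertices [1, 8, 9] has size 3 > 1, so it alone needs 3 colors.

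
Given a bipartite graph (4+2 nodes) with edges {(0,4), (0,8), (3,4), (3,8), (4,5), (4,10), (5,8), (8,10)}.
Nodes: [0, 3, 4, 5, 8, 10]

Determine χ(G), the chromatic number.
Clique number ω(G) = 2 (lower bound: χ ≥ ω).
The graph is bipartite (no odd cycle), so 2 colors suffice: χ(G) = 2.
A valid 2-coloring: color 1: [4, 8]; color 2: [0, 3, 5, 10].

χ(G) = 2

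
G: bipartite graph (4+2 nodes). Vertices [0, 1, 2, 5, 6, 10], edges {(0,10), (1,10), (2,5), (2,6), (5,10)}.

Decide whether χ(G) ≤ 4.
Yes, G is 4-colorable

A valid 4-coloring: color 1: [2, 10]; color 2: [0, 1, 5, 6].
(χ(G) = 2 ≤ 4.)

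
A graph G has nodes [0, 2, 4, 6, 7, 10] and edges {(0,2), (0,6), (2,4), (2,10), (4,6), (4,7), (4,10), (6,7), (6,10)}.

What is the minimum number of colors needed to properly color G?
Clique number ω(G) = 3 (lower bound: χ ≥ ω).
The clique on [2, 4, 10] has size 3, forcing χ ≥ 3, and the coloring below uses 3 colors, so χ(G) = 3.
A valid 3-coloring: color 1: [2, 6]; color 2: [0, 4]; color 3: [7, 10].

χ(G) = 3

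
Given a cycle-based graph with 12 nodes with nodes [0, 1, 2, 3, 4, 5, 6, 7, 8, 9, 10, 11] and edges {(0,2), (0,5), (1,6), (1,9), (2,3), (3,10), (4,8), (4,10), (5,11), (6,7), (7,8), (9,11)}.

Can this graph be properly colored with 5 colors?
Yes, G is 5-colorable

A valid 5-coloring: color 1: [0, 1, 3, 4, 7, 11]; color 2: [2, 5, 6, 8, 9, 10].
(χ(G) = 2 ≤ 5.)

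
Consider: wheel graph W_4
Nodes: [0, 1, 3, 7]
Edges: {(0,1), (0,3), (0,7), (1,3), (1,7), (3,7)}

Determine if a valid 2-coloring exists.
The clique on vertices [0, 1, 3, 7] has size 4 > 2, so it alone needs 4 colors.

No, G is not 2-colorable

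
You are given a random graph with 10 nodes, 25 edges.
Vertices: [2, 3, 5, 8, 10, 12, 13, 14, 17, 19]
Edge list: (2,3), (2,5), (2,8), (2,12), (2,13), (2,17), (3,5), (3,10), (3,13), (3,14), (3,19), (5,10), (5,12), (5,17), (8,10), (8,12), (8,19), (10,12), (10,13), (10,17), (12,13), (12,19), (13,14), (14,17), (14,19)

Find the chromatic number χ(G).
Clique number ω(G) = 3 (lower bound: χ ≥ ω).
Suppose a proper 3-coloring c exists. The clique [2, 3, 5] takes 3 distinct colors; by symmetry let c(2) = 1, c(3) = 2, c(5) = 3.
- Vertex 10: neighbors [3, 5] already have colors [2, 3] ⇒ c(10) = 1.
- Vertex 12: neighbors [2, 5] already have colors [1, 3] ⇒ c(12) = 2.
- Vertex 8: neighbors [2, 12] already have colors [1, 2] ⇒ c(8) = 3.
- Vertex 13: neighbors [2, 3] already have colors [1, 2] ⇒ c(13) = 3.
- Vertex 14: neighbors [3, 13] already have colors [2, 3] ⇒ c(14) = 1.
- Vertex 19: neighbors [14, 3, 8] already have colors [1, 2, 3] — all 3 colors blocked. Contradiction.
The forced assignments end in a contradiction, so G has no proper 3-coloring (χ ≥ 4).
The coloring below uses 4 colors, so χ(G) = 4.
A valid 4-coloring: color 1: [3, 12, 17]; color 2: [2, 10, 14]; color 3: [5, 8, 13]; color 4: [19].

χ(G) = 4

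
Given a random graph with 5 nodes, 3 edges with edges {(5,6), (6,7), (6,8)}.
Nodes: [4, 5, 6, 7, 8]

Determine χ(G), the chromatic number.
Clique number ω(G) = 2 (lower bound: χ ≥ ω).
The graph is bipartite (no odd cycle), so 2 colors suffice: χ(G) = 2.
A valid 2-coloring: color 1: [4, 6]; color 2: [5, 7, 8].

χ(G) = 2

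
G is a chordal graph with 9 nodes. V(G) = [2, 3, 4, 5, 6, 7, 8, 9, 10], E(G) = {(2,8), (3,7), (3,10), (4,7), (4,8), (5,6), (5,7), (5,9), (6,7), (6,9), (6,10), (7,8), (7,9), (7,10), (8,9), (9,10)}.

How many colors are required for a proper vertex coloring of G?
χ(G) = 4

Clique number ω(G) = 4 (lower bound: χ ≥ ω).
The clique on [6, 7, 9, 10] has size 4, forcing χ ≥ 4, and the coloring below uses 4 colors, so χ(G) = 4.
A valid 4-coloring: color 1: [2, 7]; color 2: [3, 4, 9]; color 3: [6, 8]; color 4: [5, 10].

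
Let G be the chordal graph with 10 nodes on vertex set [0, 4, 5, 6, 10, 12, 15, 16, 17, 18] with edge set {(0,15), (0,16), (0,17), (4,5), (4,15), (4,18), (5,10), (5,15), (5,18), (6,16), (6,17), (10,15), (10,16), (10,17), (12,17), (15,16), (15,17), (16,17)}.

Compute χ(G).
χ(G) = 4

Clique number ω(G) = 4 (lower bound: χ ≥ ω).
The clique on [0, 15, 16, 17] has size 4, forcing χ ≥ 4, and the coloring below uses 4 colors, so χ(G) = 4.
A valid 4-coloring: color 1: [5, 17]; color 2: [6, 12, 15, 18]; color 3: [4, 16]; color 4: [0, 10].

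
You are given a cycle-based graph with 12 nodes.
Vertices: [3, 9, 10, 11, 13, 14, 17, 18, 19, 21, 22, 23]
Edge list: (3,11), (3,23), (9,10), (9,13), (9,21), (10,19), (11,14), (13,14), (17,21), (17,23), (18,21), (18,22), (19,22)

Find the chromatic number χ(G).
χ(G) = 2

Clique number ω(G) = 2 (lower bound: χ ≥ ω).
The graph is bipartite (no odd cycle), so 2 colors suffice: χ(G) = 2.
A valid 2-coloring: color 1: [10, 11, 13, 21, 22, 23]; color 2: [3, 9, 14, 17, 18, 19].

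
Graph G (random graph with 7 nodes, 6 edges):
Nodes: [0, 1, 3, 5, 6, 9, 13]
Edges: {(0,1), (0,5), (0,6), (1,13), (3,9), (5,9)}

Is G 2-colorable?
A valid 2-coloring: color 1: [0, 9, 13]; color 2: [1, 3, 5, 6].
(χ(G) = 2 ≤ 2.)

Yes, G is 2-colorable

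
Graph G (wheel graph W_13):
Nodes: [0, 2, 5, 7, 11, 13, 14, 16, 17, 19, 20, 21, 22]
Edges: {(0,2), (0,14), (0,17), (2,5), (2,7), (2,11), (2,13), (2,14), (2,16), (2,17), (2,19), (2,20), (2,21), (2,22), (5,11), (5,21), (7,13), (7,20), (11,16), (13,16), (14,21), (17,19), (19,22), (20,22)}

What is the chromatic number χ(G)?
χ(G) = 3

Clique number ω(G) = 3 (lower bound: χ ≥ ω).
The clique on [0, 2, 17] has size 3, forcing χ ≥ 3, and the coloring below uses 3 colors, so χ(G) = 3.
A valid 3-coloring: color 1: [2]; color 2: [0, 11, 13, 19, 20, 21]; color 3: [5, 7, 14, 16, 17, 22].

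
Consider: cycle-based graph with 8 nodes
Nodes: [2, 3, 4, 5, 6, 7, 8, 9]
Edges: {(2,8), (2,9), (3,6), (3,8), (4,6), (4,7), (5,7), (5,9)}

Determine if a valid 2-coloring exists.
A valid 2-coloring: color 1: [6, 7, 8, 9]; color 2: [2, 3, 4, 5].
(χ(G) = 2 ≤ 2.)

Yes, G is 2-colorable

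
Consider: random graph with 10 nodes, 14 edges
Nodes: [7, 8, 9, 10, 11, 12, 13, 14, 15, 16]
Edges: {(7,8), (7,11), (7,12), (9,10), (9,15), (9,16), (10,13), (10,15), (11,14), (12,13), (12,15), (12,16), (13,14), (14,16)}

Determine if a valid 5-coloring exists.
Yes, G is 5-colorable

A valid 5-coloring: color 1: [8, 10, 12, 14]; color 2: [7, 13, 15, 16]; color 3: [9, 11].
(χ(G) = 3 ≤ 5.)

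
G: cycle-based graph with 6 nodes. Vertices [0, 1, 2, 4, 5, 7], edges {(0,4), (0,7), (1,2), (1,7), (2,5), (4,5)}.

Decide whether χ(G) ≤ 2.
A valid 2-coloring: color 1: [2, 4, 7]; color 2: [0, 1, 5].
(χ(G) = 2 ≤ 2.)

Yes, G is 2-colorable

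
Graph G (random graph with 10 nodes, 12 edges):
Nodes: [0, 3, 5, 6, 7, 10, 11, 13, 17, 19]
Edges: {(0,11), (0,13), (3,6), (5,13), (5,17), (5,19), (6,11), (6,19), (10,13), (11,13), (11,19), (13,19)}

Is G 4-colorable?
A valid 4-coloring: color 1: [6, 7, 13, 17]; color 2: [3, 5, 10, 11]; color 3: [0, 19].
(χ(G) = 3 ≤ 4.)

Yes, G is 4-colorable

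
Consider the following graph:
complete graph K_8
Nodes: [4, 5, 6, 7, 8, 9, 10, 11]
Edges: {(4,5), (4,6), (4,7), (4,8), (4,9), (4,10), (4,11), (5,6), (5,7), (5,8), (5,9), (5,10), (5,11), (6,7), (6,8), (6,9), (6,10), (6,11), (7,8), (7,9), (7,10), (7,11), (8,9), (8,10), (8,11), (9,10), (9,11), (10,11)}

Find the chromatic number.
Clique number ω(G) = 8 (lower bound: χ ≥ ω).
The clique on [4, 5, 6, 7, 8, 9, 10, 11] has size 8, forcing χ ≥ 8, and the coloring below uses 8 colors, so χ(G) = 8.
A valid 8-coloring: color 1: [8]; color 2: [10]; color 3: [6]; color 4: [5]; color 5: [4]; color 6: [9]; color 7: [11]; color 8: [7].

χ(G) = 8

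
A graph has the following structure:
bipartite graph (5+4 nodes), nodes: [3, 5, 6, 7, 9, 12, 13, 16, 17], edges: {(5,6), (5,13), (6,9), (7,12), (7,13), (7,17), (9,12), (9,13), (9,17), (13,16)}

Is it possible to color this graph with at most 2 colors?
A valid 2-coloring: color 1: [3, 5, 7, 9, 16]; color 2: [6, 12, 13, 17].
(χ(G) = 2 ≤ 2.)

Yes, G is 2-colorable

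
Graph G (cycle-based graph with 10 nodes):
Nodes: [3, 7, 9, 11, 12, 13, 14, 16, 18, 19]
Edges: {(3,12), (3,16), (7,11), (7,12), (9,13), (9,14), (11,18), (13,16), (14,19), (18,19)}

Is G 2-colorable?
Yes, G is 2-colorable

A valid 2-coloring: color 1: [9, 11, 12, 16, 19]; color 2: [3, 7, 13, 14, 18].
(χ(G) = 2 ≤ 2.)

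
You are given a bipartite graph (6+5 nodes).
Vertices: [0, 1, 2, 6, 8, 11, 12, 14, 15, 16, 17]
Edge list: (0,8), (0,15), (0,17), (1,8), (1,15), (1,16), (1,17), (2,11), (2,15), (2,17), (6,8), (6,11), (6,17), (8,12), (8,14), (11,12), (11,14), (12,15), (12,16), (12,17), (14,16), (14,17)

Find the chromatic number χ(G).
χ(G) = 2

Clique number ω(G) = 2 (lower bound: χ ≥ ω).
The graph is bipartite (no odd cycle), so 2 colors suffice: χ(G) = 2.
A valid 2-coloring: color 1: [8, 11, 15, 16, 17]; color 2: [0, 1, 2, 6, 12, 14].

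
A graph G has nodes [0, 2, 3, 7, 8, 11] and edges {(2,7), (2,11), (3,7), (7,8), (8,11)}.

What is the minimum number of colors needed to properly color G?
Clique number ω(G) = 2 (lower bound: χ ≥ ω).
The graph is bipartite (no odd cycle), so 2 colors suffice: χ(G) = 2.
A valid 2-coloring: color 1: [0, 7, 11]; color 2: [2, 3, 8].

χ(G) = 2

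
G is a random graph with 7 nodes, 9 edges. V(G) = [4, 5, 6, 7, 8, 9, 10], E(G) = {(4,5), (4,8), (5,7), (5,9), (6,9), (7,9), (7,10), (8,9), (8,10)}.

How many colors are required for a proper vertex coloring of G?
Clique number ω(G) = 3 (lower bound: χ ≥ ω).
The clique on [5, 7, 9] has size 3, forcing χ ≥ 3, and the coloring below uses 3 colors, so χ(G) = 3.
A valid 3-coloring: color 1: [4, 9, 10]; color 2: [6, 7, 8]; color 3: [5].

χ(G) = 3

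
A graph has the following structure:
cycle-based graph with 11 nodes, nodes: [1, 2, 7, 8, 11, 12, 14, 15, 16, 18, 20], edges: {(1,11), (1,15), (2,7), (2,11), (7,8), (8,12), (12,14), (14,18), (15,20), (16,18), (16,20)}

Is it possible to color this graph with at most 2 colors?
Odd cycle [12, 8, 7, 2, 11, 1, 15, 20, 16, 18, 14] needs 3 colors (χ ≥ 3).
Hence χ(G) ≥ 3 > 2, so no proper 2-coloring exists.

No, G is not 2-colorable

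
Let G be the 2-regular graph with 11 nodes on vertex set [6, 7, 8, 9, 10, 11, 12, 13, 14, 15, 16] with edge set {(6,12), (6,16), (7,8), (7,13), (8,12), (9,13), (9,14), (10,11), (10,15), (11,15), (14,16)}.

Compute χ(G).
χ(G) = 3

Clique number ω(G) = 3 (lower bound: χ ≥ ω).
The clique on [10, 11, 15] has size 3, forcing χ ≥ 3, and the coloring below uses 3 colors, so χ(G) = 3.
A valid 3-coloring: color 1: [7, 9, 10, 12, 16]; color 2: [6, 8, 13, 14, 15]; color 3: [11].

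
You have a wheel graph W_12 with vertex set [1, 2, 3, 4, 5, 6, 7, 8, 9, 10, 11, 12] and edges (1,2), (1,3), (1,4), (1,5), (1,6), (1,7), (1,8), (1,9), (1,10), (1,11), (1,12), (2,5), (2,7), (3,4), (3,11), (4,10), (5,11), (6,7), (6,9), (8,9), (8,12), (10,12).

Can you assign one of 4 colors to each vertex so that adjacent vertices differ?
Yes, G is 4-colorable

A valid 4-coloring: color 1: [1]; color 2: [2, 3, 6, 8, 10]; color 3: [4, 7, 9, 11, 12]; color 4: [5].
(χ(G) = 4 ≤ 4.)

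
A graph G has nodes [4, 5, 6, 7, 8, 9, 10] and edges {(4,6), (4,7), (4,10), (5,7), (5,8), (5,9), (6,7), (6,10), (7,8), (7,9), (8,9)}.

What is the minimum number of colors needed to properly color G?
Clique number ω(G) = 4 (lower bound: χ ≥ ω).
The clique on [5, 7, 8, 9] has size 4, forcing χ ≥ 4, and the coloring below uses 4 colors, so χ(G) = 4.
A valid 4-coloring: color 1: [7, 10]; color 2: [4, 5]; color 3: [6, 9]; color 4: [8].

χ(G) = 4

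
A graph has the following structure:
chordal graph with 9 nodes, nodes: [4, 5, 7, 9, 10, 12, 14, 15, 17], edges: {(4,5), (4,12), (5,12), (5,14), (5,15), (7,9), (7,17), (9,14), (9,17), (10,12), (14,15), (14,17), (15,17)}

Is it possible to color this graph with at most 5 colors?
Yes, G is 5-colorable

A valid 5-coloring: color 1: [7, 12, 14]; color 2: [5, 10, 17]; color 3: [4, 9, 15].
(χ(G) = 3 ≤ 5.)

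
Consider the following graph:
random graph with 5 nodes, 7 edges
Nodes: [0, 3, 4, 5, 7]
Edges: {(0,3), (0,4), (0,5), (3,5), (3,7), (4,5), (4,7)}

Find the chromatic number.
Clique number ω(G) = 3 (lower bound: χ ≥ ω).
The clique on [0, 3, 5] has size 3, forcing χ ≥ 3, and the coloring below uses 3 colors, so χ(G) = 3.
A valid 3-coloring: color 1: [5, 7]; color 2: [0]; color 3: [3, 4].

χ(G) = 3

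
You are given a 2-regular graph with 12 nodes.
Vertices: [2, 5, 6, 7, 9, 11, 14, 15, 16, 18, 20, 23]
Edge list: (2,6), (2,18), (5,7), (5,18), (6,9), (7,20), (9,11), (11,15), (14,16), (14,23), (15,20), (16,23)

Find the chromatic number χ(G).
χ(G) = 3

Clique number ω(G) = 3 (lower bound: χ ≥ ω).
The clique on [14, 16, 23] has size 3, forcing χ ≥ 3, and the coloring below uses 3 colors, so χ(G) = 3.
A valid 3-coloring: color 1: [7, 9, 14, 15, 18]; color 2: [5, 6, 11, 16, 20]; color 3: [2, 23].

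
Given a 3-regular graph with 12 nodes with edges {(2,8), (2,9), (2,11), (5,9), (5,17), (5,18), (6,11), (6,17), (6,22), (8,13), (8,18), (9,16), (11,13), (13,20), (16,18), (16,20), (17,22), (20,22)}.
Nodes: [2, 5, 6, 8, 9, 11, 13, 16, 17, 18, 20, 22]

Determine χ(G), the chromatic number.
Clique number ω(G) = 3 (lower bound: χ ≥ ω).
The clique on [6, 17, 22] has size 3, forcing χ ≥ 3, and the coloring below uses 3 colors, so χ(G) = 3.
A valid 3-coloring: color 1: [8, 9, 11, 17, 20]; color 2: [2, 13, 18, 22]; color 3: [5, 6, 16].

χ(G) = 3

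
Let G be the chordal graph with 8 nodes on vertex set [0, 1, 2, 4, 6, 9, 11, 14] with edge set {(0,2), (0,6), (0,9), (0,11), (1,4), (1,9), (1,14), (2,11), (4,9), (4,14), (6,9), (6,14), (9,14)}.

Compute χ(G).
χ(G) = 4

Clique number ω(G) = 4 (lower bound: χ ≥ ω).
The clique on [1, 4, 9, 14] has size 4, forcing χ ≥ 4, and the coloring below uses 4 colors, so χ(G) = 4.
A valid 4-coloring: color 1: [9, 11]; color 2: [0, 14]; color 3: [1, 2, 6]; color 4: [4].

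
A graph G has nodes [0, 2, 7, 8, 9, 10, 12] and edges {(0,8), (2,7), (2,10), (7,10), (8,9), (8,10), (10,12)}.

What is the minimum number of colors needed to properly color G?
χ(G) = 3

Clique number ω(G) = 3 (lower bound: χ ≥ ω).
The clique on [2, 7, 10] has size 3, forcing χ ≥ 3, and the coloring below uses 3 colors, so χ(G) = 3.
A valid 3-coloring: color 1: [0, 9, 10]; color 2: [7, 8, 12]; color 3: [2].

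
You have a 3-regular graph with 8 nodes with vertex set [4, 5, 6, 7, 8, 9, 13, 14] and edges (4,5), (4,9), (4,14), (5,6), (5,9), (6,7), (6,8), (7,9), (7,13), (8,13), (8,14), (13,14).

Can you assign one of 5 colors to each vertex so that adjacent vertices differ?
Yes, G is 5-colorable

A valid 5-coloring: color 1: [4, 6, 13]; color 2: [5, 7, 8]; color 3: [9, 14].
(χ(G) = 3 ≤ 5.)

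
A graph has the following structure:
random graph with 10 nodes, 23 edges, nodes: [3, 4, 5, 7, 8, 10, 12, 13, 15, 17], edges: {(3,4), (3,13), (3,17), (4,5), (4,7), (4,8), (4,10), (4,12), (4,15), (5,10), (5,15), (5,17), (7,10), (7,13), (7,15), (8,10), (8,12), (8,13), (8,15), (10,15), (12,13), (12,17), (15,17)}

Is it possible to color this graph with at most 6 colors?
Yes, G is 6-colorable

A valid 6-coloring: color 1: [4, 13, 17]; color 2: [3, 12, 15]; color 3: [5, 7, 8]; color 4: [10].
(χ(G) = 4 ≤ 6.)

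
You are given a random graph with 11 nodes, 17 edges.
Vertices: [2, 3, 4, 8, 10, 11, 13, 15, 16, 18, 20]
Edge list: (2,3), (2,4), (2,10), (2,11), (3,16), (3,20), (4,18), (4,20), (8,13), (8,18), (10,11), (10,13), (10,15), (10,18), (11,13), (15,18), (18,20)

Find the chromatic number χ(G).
Clique number ω(G) = 3 (lower bound: χ ≥ ω).
The clique on [4, 18, 20] has size 3, forcing χ ≥ 3, and the coloring below uses 3 colors, so χ(G) = 3.
A valid 3-coloring: color 1: [2, 13, 16, 18]; color 2: [8, 10, 20]; color 3: [3, 4, 11, 15].

χ(G) = 3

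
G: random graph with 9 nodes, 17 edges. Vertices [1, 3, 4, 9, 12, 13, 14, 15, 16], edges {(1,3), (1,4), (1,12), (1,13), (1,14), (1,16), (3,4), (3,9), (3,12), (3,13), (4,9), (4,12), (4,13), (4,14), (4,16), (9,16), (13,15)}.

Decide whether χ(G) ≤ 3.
No, G is not 3-colorable

The clique on vertices [1, 3, 4, 12] has size 4 > 3, so it alone needs 4 colors.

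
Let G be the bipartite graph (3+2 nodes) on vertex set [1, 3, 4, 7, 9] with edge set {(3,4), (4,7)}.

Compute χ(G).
χ(G) = 2

Clique number ω(G) = 2 (lower bound: χ ≥ ω).
The graph is bipartite (no odd cycle), so 2 colors suffice: χ(G) = 2.
A valid 2-coloring: color 1: [1, 4, 9]; color 2: [3, 7].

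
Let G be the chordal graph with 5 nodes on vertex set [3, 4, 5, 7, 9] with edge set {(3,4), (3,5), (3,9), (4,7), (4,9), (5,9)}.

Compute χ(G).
Clique number ω(G) = 3 (lower bound: χ ≥ ω).
The clique on [3, 4, 9] has size 3, forcing χ ≥ 3, and the coloring below uses 3 colors, so χ(G) = 3.
A valid 3-coloring: color 1: [3, 7]; color 2: [4, 5]; color 3: [9].

χ(G) = 3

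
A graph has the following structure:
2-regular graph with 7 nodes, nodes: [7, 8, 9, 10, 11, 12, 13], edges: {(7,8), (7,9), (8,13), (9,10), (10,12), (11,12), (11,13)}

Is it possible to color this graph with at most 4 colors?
A valid 4-coloring: color 1: [8, 10, 11]; color 2: [7, 12, 13]; color 3: [9].
(χ(G) = 3 ≤ 4.)

Yes, G is 4-colorable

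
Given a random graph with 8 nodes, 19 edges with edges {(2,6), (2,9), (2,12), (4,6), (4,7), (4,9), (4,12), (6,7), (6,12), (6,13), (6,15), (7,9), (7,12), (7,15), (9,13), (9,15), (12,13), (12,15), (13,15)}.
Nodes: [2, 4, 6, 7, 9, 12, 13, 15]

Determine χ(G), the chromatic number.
χ(G) = 4

Clique number ω(G) = 4 (lower bound: χ ≥ ω).
The clique on [6, 12, 13, 15] has size 4, forcing χ ≥ 4, and the coloring below uses 4 colors, so χ(G) = 4.
A valid 4-coloring: color 1: [6, 9]; color 2: [12]; color 3: [2, 7, 13]; color 4: [4, 15].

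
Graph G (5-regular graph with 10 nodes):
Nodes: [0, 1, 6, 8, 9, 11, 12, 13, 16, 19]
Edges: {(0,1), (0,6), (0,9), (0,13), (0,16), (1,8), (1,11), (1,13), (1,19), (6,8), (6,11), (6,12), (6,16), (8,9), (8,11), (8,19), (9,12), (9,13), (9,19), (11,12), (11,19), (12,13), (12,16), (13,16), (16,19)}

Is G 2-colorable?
No, G is not 2-colorable

The clique on vertices [1, 8, 11, 19] has size 4 > 2, so it alone needs 4 colors.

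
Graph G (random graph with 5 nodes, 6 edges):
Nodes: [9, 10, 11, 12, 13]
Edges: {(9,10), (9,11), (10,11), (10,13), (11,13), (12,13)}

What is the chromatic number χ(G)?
Clique number ω(G) = 3 (lower bound: χ ≥ ω).
The clique on [9, 10, 11] has size 3, forcing χ ≥ 3, and the coloring below uses 3 colors, so χ(G) = 3.
A valid 3-coloring: color 1: [10, 12]; color 2: [11]; color 3: [9, 13].

χ(G) = 3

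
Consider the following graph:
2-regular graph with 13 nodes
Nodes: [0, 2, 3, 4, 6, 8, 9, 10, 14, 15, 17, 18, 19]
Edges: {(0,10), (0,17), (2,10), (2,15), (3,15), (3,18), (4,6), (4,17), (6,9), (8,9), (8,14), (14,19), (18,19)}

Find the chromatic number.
χ(G) = 3

Clique number ω(G) = 2 (lower bound: χ ≥ ω).
Odd cycle [3, 18, 19, 14, 8, 9, 6, 4, 17, 0, 10, 2, 15] needs 3 colors (χ ≥ 3).
The coloring below uses 3 colors, so χ(G) = 3.
A valid 3-coloring: color 1: [0, 2, 3, 4, 9, 19]; color 2: [6, 8, 10, 15, 17, 18]; color 3: [14].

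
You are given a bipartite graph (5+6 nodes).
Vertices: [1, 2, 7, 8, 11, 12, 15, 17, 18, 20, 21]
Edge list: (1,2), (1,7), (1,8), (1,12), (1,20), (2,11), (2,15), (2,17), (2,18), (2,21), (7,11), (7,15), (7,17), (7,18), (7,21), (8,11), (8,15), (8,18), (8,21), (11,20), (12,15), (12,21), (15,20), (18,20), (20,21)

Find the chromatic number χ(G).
Clique number ω(G) = 2 (lower bound: χ ≥ ω).
The graph is bipartite (no odd cycle), so 2 colors suffice: χ(G) = 2.
A valid 2-coloring: color 1: [2, 7, 8, 12, 20]; color 2: [1, 11, 15, 17, 18, 21].

χ(G) = 2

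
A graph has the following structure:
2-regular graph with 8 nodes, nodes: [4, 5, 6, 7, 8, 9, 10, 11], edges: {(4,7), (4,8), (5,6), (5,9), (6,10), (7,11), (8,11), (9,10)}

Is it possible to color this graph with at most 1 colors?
Edge (4,8) forces its endpoints to differ, so 1 color is not enough.

No, G is not 1-colorable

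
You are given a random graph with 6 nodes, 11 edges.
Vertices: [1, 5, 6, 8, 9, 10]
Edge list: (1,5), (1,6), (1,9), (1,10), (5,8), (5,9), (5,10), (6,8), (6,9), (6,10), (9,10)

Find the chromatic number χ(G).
Clique number ω(G) = 4 (lower bound: χ ≥ ω).
The clique on [1, 5, 9, 10] has size 4, forcing χ ≥ 4, and the coloring below uses 4 colors, so χ(G) = 4.
A valid 4-coloring: color 1: [1, 8]; color 2: [5, 6]; color 3: [10]; color 4: [9].

χ(G) = 4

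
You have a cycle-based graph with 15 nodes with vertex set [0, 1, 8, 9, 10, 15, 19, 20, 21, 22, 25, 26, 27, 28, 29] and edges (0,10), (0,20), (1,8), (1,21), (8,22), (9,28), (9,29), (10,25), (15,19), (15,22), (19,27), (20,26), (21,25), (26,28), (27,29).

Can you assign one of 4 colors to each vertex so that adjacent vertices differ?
Yes, G is 4-colorable

A valid 4-coloring: color 1: [0, 1, 19, 22, 25, 26, 29]; color 2: [8, 9, 10, 15, 20, 21, 27]; color 3: [28].
(χ(G) = 3 ≤ 4.)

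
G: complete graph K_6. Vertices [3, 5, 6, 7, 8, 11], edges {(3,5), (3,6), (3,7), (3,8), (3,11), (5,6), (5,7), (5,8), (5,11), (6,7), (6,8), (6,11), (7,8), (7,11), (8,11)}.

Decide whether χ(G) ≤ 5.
The clique on vertices [3, 5, 6, 7, 8, 11] has size 6 > 5, so it alone needs 6 colors.

No, G is not 5-colorable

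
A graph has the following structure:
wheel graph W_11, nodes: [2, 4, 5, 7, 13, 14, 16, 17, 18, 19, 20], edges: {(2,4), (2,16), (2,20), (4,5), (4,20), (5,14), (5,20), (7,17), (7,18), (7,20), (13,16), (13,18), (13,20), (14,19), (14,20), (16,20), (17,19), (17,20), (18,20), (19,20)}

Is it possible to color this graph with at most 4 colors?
Yes, G is 4-colorable

A valid 4-coloring: color 1: [20]; color 2: [4, 14, 16, 17, 18]; color 3: [2, 5, 7, 13, 19].
(χ(G) = 3 ≤ 4.)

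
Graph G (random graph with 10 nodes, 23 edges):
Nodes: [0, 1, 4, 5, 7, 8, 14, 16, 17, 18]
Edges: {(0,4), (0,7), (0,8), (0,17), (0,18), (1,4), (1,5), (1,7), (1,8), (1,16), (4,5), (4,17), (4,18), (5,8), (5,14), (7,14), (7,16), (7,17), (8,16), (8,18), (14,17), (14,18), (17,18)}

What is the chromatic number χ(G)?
χ(G) = 4

Clique number ω(G) = 4 (lower bound: χ ≥ ω).
The clique on [0, 4, 17, 18] has size 4, forcing χ ≥ 4, and the coloring below uses 4 colors, so χ(G) = 4.
A valid 4-coloring: color 1: [4, 7, 8]; color 2: [5, 16, 18]; color 3: [1, 17]; color 4: [0, 14].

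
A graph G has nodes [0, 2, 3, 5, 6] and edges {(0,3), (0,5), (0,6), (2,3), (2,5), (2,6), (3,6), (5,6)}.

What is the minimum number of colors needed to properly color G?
χ(G) = 3

Clique number ω(G) = 3 (lower bound: χ ≥ ω).
The clique on [0, 3, 6] has size 3, forcing χ ≥ 3, and the coloring below uses 3 colors, so χ(G) = 3.
A valid 3-coloring: color 1: [6]; color 2: [3, 5]; color 3: [0, 2].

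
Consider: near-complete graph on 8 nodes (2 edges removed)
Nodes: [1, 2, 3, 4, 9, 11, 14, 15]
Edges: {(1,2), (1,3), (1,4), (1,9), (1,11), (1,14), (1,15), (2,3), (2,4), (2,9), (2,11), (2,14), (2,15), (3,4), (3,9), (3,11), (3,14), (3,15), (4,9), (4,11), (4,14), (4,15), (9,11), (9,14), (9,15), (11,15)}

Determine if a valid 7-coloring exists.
Yes, G is 7-colorable

A valid 7-coloring: color 1: [2]; color 2: [1]; color 3: [4]; color 4: [3]; color 5: [9]; color 6: [14, 15]; color 7: [11].
(χ(G) = 7 ≤ 7.)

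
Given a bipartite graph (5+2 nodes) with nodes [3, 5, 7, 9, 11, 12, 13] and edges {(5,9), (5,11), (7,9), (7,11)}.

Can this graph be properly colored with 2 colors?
Yes, G is 2-colorable

A valid 2-coloring: color 1: [3, 9, 11, 12, 13]; color 2: [5, 7].
(χ(G) = 2 ≤ 2.)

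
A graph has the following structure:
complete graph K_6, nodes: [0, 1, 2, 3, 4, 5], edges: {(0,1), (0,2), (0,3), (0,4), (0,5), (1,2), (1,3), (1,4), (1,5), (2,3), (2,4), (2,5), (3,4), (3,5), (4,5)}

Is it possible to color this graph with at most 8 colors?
Yes, G is 8-colorable

A valid 8-coloring: color 1: [5]; color 2: [4]; color 3: [2]; color 4: [0]; color 5: [1]; color 6: [3].
(χ(G) = 6 ≤ 8.)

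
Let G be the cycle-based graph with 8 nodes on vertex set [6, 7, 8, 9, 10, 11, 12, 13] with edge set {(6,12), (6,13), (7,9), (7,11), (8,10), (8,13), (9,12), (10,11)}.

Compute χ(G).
χ(G) = 2

Clique number ω(G) = 2 (lower bound: χ ≥ ω).
The graph is bipartite (no odd cycle), so 2 colors suffice: χ(G) = 2.
A valid 2-coloring: color 1: [6, 8, 9, 11]; color 2: [7, 10, 12, 13].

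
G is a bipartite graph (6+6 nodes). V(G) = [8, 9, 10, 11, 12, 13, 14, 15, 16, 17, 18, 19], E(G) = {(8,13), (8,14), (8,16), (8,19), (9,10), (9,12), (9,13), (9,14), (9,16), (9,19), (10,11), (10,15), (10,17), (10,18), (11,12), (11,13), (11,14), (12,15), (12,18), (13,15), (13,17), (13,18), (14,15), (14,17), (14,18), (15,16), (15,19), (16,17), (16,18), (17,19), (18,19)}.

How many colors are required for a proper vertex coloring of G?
Clique number ω(G) = 2 (lower bound: χ ≥ ω).
The graph is bipartite (no odd cycle), so 2 colors suffice: χ(G) = 2.
A valid 2-coloring: color 1: [8, 9, 11, 15, 17, 18]; color 2: [10, 12, 13, 14, 16, 19].

χ(G) = 2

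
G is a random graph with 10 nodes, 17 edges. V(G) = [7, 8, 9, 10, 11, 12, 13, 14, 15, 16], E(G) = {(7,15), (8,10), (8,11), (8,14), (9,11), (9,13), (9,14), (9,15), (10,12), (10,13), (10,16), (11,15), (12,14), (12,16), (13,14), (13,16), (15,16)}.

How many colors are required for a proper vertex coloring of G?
χ(G) = 3

Clique number ω(G) = 3 (lower bound: χ ≥ ω).
The clique on [9, 11, 15] has size 3, forcing χ ≥ 3, and the coloring below uses 3 colors, so χ(G) = 3.
A valid 3-coloring: color 1: [7, 11, 14, 16]; color 2: [8, 12, 13, 15]; color 3: [9, 10].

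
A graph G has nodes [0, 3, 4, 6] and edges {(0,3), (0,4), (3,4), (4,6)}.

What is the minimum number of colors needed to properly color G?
χ(G) = 3

Clique number ω(G) = 3 (lower bound: χ ≥ ω).
The clique on [0, 3, 4] has size 3, forcing χ ≥ 3, and the coloring below uses 3 colors, so χ(G) = 3.
A valid 3-coloring: color 1: [4]; color 2: [0, 6]; color 3: [3].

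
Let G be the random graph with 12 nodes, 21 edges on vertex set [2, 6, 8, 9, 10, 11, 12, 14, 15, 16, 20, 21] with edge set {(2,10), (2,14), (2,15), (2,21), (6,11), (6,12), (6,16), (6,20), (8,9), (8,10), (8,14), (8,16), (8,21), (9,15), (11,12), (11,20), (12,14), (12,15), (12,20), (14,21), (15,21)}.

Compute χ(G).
χ(G) = 4

Clique number ω(G) = 4 (lower bound: χ ≥ ω).
The clique on [6, 11, 12, 20] has size 4, forcing χ ≥ 4, and the coloring below uses 4 colors, so χ(G) = 4.
A valid 4-coloring: color 1: [2, 8, 12]; color 2: [6, 9, 10, 21]; color 3: [14, 15, 16, 20]; color 4: [11].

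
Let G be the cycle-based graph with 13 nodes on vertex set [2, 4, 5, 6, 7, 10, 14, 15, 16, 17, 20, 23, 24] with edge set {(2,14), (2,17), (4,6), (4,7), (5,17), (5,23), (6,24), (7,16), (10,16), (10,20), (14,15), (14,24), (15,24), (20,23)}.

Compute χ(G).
Clique number ω(G) = 3 (lower bound: χ ≥ ω).
The clique on [14, 15, 24] has size 3, forcing χ ≥ 3, and the coloring below uses 3 colors, so χ(G) = 3.
A valid 3-coloring: color 1: [6, 7, 10, 14, 17, 23]; color 2: [2, 4, 5, 16, 20, 24]; color 3: [15].

χ(G) = 3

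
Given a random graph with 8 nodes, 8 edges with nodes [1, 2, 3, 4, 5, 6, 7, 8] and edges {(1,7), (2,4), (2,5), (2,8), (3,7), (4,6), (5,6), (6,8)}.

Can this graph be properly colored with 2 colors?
Yes, G is 2-colorable

A valid 2-coloring: color 1: [2, 6, 7]; color 2: [1, 3, 4, 5, 8].
(χ(G) = 2 ≤ 2.)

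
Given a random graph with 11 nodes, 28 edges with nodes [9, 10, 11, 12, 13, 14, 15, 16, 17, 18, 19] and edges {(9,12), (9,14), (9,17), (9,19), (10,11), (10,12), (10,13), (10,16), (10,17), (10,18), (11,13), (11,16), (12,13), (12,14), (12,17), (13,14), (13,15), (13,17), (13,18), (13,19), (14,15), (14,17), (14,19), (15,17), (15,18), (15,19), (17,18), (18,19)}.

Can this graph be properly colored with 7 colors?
Yes, G is 7-colorable

A valid 7-coloring: color 1: [9, 13, 16]; color 2: [11, 17, 19]; color 3: [10, 14]; color 4: [12, 15]; color 5: [18].
(χ(G) = 5 ≤ 7.)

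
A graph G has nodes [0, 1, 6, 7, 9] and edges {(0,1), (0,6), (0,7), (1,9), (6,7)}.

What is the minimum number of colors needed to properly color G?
χ(G) = 3

Clique number ω(G) = 3 (lower bound: χ ≥ ω).
The clique on [0, 6, 7] has size 3, forcing χ ≥ 3, and the coloring below uses 3 colors, so χ(G) = 3.
A valid 3-coloring: color 1: [0, 9]; color 2: [1, 7]; color 3: [6].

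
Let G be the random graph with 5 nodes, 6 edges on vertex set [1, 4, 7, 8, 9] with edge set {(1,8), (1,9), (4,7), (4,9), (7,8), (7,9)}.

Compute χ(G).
χ(G) = 3

Clique number ω(G) = 3 (lower bound: χ ≥ ω).
The clique on [4, 7, 9] has size 3, forcing χ ≥ 3, and the coloring below uses 3 colors, so χ(G) = 3.
A valid 3-coloring: color 1: [8, 9]; color 2: [1, 7]; color 3: [4].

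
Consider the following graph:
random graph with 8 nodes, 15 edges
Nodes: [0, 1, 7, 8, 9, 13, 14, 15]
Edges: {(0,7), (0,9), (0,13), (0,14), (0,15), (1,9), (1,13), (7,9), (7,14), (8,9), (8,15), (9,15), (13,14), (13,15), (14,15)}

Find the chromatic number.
χ(G) = 4

Clique number ω(G) = 4 (lower bound: χ ≥ ω).
The clique on [0, 13, 14, 15] has size 4, forcing χ ≥ 4, and the coloring below uses 4 colors, so χ(G) = 4.
A valid 4-coloring: color 1: [1, 7, 15]; color 2: [9, 13]; color 3: [0, 8]; color 4: [14].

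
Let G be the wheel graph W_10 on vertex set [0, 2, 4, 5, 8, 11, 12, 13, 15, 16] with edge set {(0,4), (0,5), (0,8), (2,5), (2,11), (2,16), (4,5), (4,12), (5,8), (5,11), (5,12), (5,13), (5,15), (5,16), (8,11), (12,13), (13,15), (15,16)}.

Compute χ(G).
χ(G) = 4

Clique number ω(G) = 3 (lower bound: χ ≥ ω).
Odd cycle [15, 16, 2, 11, 8, 0, 4, 12, 13] needs 3 colors (χ ≥ 3).
Vertex 5 is adjacent to every vertex of [0, 2, 4, 8, 11, 12, 13, 15, 16], which already need 3 colors among themselves, so 5 needs a new color (χ ≥ 4).
The coloring below uses 4 colors, so χ(G) = 4.
A valid 4-coloring: color 1: [5]; color 2: [2, 8, 12, 15]; color 3: [0, 11, 13, 16]; color 4: [4].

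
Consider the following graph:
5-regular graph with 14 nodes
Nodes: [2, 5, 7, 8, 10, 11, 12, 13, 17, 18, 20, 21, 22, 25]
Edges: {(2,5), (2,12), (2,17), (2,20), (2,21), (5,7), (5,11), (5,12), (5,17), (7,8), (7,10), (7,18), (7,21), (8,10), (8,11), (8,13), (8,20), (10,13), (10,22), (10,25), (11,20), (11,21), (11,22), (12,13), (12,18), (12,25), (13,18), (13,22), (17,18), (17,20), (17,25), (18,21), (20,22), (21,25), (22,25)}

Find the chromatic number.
Clique number ω(G) = 3 (lower bound: χ ≥ ω).
The clique on [2, 17, 20] has size 3, forcing χ ≥ 3, and the coloring below uses 3 colors, so χ(G) = 3.
A valid 3-coloring: color 1: [8, 12, 17, 21, 22]; color 2: [5, 10, 18, 20]; color 3: [2, 7, 11, 13, 25].

χ(G) = 3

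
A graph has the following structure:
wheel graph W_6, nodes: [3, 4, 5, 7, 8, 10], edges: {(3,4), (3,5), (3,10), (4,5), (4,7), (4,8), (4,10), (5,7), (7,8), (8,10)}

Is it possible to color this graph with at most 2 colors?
The clique on vertices [4, 8, 10] has size 3 > 2, so it alone needs 3 colors.

No, G is not 2-colorable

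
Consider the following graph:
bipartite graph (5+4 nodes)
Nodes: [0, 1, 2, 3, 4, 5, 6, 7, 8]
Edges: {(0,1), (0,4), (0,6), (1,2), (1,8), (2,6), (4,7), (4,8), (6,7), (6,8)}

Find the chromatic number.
χ(G) = 2

Clique number ω(G) = 2 (lower bound: χ ≥ ω).
The graph is bipartite (no odd cycle), so 2 colors suffice: χ(G) = 2.
A valid 2-coloring: color 1: [1, 3, 4, 5, 6]; color 2: [0, 2, 7, 8].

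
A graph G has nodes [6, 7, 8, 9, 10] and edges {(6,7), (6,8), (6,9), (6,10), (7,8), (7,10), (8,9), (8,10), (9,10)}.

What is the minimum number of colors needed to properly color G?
Clique number ω(G) = 4 (lower bound: χ ≥ ω).
The clique on [6, 8, 9, 10] has size 4, forcing χ ≥ 4, and the coloring below uses 4 colors, so χ(G) = 4.
A valid 4-coloring: color 1: [10]; color 2: [6]; color 3: [8]; color 4: [7, 9].

χ(G) = 4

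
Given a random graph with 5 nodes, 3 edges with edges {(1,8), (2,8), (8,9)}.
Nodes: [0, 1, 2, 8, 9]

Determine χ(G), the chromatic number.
Clique number ω(G) = 2 (lower bound: χ ≥ ω).
The graph is bipartite (no odd cycle), so 2 colors suffice: χ(G) = 2.
A valid 2-coloring: color 1: [0, 8]; color 2: [1, 2, 9].

χ(G) = 2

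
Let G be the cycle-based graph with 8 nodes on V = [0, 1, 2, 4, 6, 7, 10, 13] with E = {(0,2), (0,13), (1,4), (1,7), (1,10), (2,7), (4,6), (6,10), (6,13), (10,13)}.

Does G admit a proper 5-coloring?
Yes, G is 5-colorable

A valid 5-coloring: color 1: [0, 1, 6]; color 2: [2, 4, 10]; color 3: [7, 13].
(χ(G) = 3 ≤ 5.)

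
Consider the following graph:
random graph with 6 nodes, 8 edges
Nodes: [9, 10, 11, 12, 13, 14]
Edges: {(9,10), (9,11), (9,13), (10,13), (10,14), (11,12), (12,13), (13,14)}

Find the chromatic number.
χ(G) = 3

Clique number ω(G) = 3 (lower bound: χ ≥ ω).
The clique on [9, 10, 13] has size 3, forcing χ ≥ 3, and the coloring below uses 3 colors, so χ(G) = 3.
A valid 3-coloring: color 1: [11, 13]; color 2: [10, 12]; color 3: [9, 14].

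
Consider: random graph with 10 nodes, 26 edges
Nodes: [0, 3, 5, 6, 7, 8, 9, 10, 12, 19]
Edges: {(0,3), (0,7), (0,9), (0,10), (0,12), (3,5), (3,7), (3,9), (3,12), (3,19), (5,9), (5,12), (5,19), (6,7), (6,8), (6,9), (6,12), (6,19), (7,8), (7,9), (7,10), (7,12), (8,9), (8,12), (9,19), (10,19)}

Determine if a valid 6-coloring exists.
A valid 6-coloring: color 1: [7, 19]; color 2: [9, 10, 12]; color 3: [3, 6]; color 4: [0, 5, 8].
(χ(G) = 4 ≤ 6.)

Yes, G is 6-colorable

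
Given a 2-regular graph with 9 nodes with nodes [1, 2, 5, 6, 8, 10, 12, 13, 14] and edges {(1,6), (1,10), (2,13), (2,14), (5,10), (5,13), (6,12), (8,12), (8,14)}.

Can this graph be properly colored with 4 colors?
Yes, G is 4-colorable

A valid 4-coloring: color 1: [1, 2, 5, 8]; color 2: [6, 10, 13, 14]; color 3: [12].
(χ(G) = 3 ≤ 4.)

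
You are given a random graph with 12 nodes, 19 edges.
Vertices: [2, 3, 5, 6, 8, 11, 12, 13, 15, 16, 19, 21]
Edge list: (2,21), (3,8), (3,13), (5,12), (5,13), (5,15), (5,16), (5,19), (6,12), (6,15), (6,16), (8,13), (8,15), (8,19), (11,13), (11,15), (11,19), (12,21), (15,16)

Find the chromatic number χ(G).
Clique number ω(G) = 3 (lower bound: χ ≥ ω).
The clique on [3, 8, 13] has size 3, forcing χ ≥ 3, and the coloring below uses 3 colors, so χ(G) = 3.
A valid 3-coloring: color 1: [5, 6, 8, 11, 21]; color 2: [2, 3, 12, 15, 19]; color 3: [13, 16].

χ(G) = 3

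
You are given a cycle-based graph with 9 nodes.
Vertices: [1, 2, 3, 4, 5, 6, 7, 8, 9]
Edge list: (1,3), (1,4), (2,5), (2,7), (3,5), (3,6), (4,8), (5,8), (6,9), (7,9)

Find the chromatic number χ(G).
χ(G) = 3

Clique number ω(G) = 2 (lower bound: χ ≥ ω).
Odd cycle [8, 4, 1, 3, 5] needs 3 colors (χ ≥ 3).
The coloring below uses 3 colors, so χ(G) = 3.
A valid 3-coloring: color 1: [4, 5, 6, 7]; color 2: [2, 3, 8, 9]; color 3: [1].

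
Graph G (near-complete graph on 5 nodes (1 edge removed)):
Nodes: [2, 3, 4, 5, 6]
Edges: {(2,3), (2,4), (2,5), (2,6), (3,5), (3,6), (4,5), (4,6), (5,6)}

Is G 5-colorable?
A valid 5-coloring: color 1: [2]; color 2: [6]; color 3: [5]; color 4: [3, 4].
(χ(G) = 4 ≤ 5.)

Yes, G is 5-colorable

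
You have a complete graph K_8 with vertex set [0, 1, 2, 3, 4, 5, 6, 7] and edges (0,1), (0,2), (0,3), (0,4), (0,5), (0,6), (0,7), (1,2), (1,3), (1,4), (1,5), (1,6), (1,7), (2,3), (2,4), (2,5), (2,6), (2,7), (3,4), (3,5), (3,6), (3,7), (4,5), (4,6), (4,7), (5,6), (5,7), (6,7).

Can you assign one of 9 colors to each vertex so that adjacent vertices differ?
A valid 9-coloring: color 1: [6]; color 2: [2]; color 3: [3]; color 4: [1]; color 5: [0]; color 6: [7]; color 7: [5]; color 8: [4].
(χ(G) = 8 ≤ 9.)

Yes, G is 9-colorable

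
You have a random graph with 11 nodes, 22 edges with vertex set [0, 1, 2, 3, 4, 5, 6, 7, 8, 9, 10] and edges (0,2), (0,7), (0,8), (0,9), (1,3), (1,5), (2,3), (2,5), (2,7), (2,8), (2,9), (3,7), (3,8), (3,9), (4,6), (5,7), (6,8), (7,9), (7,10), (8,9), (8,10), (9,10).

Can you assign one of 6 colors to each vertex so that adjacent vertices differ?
A valid 6-coloring: color 1: [5, 6, 9]; color 2: [1, 4, 7, 8]; color 3: [2, 10]; color 4: [0, 3].
(χ(G) = 4 ≤ 6.)

Yes, G is 6-colorable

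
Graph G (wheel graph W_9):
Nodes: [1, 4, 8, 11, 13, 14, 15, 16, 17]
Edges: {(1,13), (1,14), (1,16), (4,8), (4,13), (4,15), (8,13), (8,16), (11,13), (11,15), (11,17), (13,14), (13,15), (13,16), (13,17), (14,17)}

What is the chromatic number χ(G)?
Clique number ω(G) = 3 (lower bound: χ ≥ ω).
The clique on [1, 13, 16] has size 3, forcing χ ≥ 3, and the coloring below uses 3 colors, so χ(G) = 3.
A valid 3-coloring: color 1: [13]; color 2: [1, 8, 15, 17]; color 3: [4, 11, 14, 16].

χ(G) = 3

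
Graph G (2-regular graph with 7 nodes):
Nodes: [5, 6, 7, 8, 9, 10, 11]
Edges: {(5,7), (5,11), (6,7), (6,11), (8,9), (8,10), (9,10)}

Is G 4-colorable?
Yes, G is 4-colorable

A valid 4-coloring: color 1: [5, 6, 10]; color 2: [7, 8, 11]; color 3: [9].
(χ(G) = 3 ≤ 4.)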